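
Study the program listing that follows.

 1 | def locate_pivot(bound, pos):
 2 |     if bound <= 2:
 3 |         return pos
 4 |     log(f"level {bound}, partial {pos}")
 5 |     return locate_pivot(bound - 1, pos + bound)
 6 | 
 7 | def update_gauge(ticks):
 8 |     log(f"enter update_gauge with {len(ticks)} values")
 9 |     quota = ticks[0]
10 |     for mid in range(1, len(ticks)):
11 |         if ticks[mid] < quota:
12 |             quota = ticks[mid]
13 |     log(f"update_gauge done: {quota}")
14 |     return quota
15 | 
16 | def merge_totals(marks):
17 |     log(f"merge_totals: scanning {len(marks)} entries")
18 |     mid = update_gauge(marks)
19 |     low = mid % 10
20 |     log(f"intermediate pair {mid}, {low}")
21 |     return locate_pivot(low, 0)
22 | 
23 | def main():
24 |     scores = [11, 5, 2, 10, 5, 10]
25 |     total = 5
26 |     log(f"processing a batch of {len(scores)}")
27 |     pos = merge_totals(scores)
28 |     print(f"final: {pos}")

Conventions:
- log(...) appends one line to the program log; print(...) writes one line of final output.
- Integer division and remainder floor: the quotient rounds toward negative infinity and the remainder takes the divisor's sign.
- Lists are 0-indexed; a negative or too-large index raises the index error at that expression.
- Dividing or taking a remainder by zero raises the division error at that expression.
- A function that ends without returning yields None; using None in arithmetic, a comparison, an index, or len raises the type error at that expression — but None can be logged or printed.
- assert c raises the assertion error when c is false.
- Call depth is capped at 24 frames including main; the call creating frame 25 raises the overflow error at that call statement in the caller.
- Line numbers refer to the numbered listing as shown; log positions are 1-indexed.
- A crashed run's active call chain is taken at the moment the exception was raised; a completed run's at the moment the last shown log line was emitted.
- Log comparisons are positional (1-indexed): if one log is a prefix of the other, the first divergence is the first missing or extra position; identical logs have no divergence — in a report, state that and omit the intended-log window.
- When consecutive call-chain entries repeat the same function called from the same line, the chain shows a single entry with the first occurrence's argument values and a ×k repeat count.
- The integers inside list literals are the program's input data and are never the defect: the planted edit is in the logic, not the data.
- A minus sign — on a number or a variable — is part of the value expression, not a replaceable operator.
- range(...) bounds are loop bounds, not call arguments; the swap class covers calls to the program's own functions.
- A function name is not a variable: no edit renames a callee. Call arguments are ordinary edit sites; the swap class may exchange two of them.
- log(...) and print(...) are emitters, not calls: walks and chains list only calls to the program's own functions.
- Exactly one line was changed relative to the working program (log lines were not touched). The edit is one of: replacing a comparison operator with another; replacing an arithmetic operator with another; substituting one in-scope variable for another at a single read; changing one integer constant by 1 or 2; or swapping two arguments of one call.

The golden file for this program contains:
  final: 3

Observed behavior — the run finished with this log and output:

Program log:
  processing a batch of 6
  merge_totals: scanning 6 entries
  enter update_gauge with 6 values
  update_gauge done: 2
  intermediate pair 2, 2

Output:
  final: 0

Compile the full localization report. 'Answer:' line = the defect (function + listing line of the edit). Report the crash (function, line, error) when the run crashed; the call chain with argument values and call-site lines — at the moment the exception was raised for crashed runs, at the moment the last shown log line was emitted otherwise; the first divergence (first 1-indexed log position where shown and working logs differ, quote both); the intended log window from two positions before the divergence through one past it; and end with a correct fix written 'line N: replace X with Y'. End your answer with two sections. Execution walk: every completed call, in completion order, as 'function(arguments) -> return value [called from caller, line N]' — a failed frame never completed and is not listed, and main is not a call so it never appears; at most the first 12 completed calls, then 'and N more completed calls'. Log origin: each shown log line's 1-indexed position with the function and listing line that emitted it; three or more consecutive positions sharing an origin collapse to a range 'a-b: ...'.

Answer: the defect is in locate_pivot at line 2.
Key observation: The log ends early — 5 lines, where the working version next logs 'level 2, partial 0'.
Call chain: main -> merge_totals([11, 5, 2, 10, 5, 10]) (called at line 27).
First divergence: position 6 (shown log ended at 5 lines; the working version continues: 'level 2, partial 0').
Intended log window:
  4: update_gauge done: 2
  5: intermediate pair 2, 2
  6: level 2, partial 0
  7: level 1, partial 2
Execution walk:
  update_gauge([11, 5, 2, 10, 5, 10]) -> 2  [called from merge_totals, line 18]
  locate_pivot(2, 0) -> 0  [called from merge_totals, line 21]
  merge_totals([11, 5, 2, 10, 5, 10]) -> 0  [called from main, line 27]
Log origin:
  1: from main, line 26
  2: from merge_totals, line 17
  3: from update_gauge, line 8
  4: from update_gauge, line 13
  5: from merge_totals, line 20
A correct fix: line 2: replace `2` with `0`.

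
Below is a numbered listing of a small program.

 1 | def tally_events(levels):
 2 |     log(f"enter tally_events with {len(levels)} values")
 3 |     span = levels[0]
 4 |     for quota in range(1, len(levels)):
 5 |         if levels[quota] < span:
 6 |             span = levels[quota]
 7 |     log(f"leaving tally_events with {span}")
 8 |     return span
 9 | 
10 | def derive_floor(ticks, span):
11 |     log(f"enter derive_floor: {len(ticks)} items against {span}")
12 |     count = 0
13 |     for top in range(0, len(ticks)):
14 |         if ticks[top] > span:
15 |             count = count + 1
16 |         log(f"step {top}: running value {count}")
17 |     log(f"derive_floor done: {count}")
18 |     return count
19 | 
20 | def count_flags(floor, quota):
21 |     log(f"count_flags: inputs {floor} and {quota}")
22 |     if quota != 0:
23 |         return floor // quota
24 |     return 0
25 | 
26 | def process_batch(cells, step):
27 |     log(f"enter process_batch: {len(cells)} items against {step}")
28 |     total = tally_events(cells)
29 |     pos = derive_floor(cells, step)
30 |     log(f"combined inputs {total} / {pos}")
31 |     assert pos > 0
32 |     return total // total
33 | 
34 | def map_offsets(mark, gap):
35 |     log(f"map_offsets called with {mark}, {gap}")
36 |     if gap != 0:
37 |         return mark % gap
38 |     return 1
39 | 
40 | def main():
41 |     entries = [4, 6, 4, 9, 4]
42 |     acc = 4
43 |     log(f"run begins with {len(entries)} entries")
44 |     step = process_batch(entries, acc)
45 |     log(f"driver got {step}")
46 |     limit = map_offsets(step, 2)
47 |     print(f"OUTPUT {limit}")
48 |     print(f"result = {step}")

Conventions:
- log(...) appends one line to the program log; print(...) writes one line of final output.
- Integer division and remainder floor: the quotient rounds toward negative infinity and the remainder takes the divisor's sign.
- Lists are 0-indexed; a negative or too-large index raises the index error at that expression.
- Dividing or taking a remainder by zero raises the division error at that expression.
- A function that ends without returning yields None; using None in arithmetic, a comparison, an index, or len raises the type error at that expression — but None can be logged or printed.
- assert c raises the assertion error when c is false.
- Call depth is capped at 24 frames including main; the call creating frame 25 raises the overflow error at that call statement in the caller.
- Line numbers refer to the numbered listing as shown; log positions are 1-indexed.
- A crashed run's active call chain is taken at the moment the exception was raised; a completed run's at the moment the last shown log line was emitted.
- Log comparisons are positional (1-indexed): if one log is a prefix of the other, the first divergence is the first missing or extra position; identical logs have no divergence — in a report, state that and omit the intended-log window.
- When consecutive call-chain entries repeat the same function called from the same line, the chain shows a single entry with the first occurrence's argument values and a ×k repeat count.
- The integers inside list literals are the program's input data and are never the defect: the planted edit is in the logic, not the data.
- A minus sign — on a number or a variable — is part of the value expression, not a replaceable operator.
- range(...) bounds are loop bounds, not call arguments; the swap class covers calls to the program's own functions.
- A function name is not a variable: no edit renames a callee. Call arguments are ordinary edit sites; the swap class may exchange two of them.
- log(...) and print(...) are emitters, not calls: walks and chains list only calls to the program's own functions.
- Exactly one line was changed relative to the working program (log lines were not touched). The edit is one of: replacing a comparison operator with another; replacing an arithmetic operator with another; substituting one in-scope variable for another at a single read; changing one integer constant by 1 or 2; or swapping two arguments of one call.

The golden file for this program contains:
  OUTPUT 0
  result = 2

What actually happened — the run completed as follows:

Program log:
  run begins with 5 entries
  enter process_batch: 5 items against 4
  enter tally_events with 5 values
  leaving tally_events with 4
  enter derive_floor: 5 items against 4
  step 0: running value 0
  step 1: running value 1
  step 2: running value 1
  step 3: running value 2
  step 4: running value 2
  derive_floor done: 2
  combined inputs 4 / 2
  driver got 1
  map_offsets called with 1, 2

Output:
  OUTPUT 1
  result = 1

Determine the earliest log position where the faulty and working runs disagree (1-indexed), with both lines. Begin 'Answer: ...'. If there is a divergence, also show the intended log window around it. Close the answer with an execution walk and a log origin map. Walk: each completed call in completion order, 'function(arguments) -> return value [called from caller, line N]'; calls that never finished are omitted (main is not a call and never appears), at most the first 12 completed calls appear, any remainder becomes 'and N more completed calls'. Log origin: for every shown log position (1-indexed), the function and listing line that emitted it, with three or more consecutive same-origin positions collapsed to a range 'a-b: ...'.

Answer: position 13; shown 'driver got 1' vs intended 'driver got 2'.
Intended log window:
  11: derive_floor done: 2
  12: combined inputs 4 / 2
  13: driver got 2
  14: map_offsets called with 2, 2
Execution walk:
  tally_events([4, 6, 4, 9, 4]) -> 4  [called from process_batch, line 28]
  derive_floor([4, 6, 4, 9, 4], 4) -> 2  [called from process_batch, line 29]
  process_batch([4, 6, 4, 9, 4], 4) -> 1  [called from main, line 44]
  map_offsets(1, 2) -> 1  [called from main, line 46]
Origin of each log line:
  1: logged in main at line 43
  2: logged in process_batch at line 27
  3: logged in tally_events at line 2
  4: logged in tally_events at line 7
  5: logged in derive_floor at line 11
  6-10: logged in derive_floor at line 16
  11: logged in derive_floor at line 17
  12: logged in process_batch at line 30
  13: logged in main at line 45
  14: logged in map_offsets at line 35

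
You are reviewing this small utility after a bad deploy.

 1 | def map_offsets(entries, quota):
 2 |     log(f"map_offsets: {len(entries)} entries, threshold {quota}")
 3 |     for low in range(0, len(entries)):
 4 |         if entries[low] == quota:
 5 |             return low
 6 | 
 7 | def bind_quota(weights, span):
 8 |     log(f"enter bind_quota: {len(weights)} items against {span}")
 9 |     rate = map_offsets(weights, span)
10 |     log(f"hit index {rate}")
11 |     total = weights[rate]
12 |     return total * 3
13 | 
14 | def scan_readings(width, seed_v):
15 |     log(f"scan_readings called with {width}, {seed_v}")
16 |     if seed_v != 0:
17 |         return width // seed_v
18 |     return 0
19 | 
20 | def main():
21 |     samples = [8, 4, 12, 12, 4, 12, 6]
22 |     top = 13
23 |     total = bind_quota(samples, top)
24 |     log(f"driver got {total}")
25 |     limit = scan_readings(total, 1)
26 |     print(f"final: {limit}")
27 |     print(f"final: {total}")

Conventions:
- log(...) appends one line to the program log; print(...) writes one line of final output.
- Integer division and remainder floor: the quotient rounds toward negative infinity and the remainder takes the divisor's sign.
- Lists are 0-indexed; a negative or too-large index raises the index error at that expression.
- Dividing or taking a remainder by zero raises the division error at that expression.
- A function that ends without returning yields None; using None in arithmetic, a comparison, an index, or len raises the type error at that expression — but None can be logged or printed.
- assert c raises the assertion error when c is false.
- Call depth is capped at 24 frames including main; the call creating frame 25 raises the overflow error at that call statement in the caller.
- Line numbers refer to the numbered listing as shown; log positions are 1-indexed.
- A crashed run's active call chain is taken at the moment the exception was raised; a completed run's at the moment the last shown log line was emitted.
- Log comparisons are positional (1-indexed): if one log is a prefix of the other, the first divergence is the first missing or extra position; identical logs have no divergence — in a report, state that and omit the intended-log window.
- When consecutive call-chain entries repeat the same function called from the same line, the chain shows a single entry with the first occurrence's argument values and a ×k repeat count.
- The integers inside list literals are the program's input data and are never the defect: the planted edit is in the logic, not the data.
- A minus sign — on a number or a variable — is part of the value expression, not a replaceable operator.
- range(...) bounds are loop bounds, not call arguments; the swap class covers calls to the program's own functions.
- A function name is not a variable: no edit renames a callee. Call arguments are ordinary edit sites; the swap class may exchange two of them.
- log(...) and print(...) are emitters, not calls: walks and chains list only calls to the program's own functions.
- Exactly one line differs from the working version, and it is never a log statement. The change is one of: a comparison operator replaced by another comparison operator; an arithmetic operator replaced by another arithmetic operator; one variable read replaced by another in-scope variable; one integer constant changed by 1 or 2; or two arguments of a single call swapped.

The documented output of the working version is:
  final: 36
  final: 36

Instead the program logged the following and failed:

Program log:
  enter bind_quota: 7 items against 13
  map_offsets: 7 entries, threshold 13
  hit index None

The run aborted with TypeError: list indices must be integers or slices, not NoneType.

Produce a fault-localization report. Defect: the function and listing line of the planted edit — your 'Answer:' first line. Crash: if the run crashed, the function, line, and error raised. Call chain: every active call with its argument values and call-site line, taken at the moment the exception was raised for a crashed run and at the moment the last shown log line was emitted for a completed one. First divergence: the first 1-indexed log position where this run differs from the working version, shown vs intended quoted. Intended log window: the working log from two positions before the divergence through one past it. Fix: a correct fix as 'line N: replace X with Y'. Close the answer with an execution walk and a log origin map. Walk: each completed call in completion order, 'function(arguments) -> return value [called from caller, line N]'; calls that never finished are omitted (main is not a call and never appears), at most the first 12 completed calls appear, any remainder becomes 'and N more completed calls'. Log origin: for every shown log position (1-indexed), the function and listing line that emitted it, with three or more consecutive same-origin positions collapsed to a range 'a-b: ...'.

Answer: the defect is in main at line 22.
Key observation: Position 1 is the first bad log line: 'enter bind_quota: 7 items against 13' should read 'enter bind_quota: 7 items against 12'.
Crash: bind_quota, line 11, TypeError.
Call chain: main -> bind_quota([8, 4, 12, 12, 4, 12, 6], 13) (called at line 23).
First divergence: position 1; shown 'enter bind_quota: 7 items against 13' vs intended 'enter bind_quota: 7 items against 12'.
Intended log window:
  1: enter bind_quota: 7 items against 12
  2: map_offsets: 7 entries, threshold 12
Execution walk:
  map_offsets([8, 4, 12, 12, 4, 12, 6], 13) -> None  [called from bind_quota, line 9]
Origin of each log line:
  1 — bind_quota, line 8
  2 — map_offsets, line 2
  3 — bind_quota, line 10
A correct fix: line 22: replace `13` with `12`.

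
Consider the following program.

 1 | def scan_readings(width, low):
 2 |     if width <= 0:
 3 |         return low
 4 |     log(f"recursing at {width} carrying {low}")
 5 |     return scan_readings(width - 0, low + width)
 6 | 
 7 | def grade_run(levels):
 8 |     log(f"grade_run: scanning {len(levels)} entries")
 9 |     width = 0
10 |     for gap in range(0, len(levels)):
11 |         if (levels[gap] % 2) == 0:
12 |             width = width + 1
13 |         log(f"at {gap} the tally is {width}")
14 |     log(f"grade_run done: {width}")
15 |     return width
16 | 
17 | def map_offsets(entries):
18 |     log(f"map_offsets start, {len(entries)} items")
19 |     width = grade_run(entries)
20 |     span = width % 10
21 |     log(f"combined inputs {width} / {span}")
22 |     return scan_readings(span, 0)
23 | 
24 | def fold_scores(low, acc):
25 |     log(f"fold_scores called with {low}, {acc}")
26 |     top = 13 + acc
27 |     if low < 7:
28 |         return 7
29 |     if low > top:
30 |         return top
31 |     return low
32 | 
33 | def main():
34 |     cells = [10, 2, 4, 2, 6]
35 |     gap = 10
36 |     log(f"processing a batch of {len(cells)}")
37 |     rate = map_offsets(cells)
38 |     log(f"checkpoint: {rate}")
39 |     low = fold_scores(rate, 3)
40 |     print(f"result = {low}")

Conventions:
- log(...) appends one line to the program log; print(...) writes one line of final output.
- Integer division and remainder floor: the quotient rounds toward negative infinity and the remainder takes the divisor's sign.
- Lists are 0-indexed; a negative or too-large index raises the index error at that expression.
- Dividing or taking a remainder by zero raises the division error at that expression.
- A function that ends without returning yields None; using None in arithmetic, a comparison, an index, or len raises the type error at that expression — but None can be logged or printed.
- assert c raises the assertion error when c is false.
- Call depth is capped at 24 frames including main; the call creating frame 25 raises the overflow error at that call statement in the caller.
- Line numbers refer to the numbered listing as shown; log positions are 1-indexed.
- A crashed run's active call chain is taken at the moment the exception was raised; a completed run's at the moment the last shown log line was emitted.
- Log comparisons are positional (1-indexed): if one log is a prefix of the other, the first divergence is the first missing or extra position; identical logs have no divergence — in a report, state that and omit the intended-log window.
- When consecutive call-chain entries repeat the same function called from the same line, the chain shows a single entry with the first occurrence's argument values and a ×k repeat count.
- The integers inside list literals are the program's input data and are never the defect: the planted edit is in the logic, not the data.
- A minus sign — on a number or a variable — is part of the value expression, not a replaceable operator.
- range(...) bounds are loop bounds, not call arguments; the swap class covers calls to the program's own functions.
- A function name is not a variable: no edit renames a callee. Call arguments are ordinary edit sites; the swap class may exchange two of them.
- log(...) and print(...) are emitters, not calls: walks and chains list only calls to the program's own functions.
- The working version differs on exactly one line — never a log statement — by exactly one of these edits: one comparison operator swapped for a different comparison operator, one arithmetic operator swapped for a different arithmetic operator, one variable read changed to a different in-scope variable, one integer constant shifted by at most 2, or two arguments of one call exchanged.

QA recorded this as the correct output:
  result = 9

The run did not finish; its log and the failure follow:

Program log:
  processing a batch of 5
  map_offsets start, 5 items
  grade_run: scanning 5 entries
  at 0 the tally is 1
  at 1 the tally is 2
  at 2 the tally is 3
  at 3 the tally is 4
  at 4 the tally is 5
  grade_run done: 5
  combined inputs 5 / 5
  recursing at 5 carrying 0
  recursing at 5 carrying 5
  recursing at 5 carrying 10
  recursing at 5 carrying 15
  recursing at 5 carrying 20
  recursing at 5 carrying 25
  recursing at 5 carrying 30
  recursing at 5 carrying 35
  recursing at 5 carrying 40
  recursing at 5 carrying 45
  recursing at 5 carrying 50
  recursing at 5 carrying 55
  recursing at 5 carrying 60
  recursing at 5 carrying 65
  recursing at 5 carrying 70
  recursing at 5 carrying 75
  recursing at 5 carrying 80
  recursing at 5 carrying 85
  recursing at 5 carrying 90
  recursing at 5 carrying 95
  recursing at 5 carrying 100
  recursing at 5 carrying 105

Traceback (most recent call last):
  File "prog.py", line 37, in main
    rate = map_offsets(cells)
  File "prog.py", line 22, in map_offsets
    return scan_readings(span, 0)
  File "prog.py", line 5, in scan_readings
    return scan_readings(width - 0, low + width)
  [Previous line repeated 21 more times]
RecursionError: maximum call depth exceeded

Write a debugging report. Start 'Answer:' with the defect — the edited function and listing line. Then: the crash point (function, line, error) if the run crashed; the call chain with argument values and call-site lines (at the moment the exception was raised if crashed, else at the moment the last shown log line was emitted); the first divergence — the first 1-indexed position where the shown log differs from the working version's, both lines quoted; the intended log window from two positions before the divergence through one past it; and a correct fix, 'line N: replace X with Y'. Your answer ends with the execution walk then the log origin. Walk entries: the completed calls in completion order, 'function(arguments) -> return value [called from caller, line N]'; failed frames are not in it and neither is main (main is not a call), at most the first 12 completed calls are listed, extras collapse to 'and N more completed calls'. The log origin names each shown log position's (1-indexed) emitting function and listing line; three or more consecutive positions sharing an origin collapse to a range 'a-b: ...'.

Answer: the defect is in scan_readings at line 5.
Key observation: The log first diverges at position 12: the faulty run prints 'recursing at 5 carrying 5' where the working version prints 'recursing at 3 carrying 5'.
Crash: scan_readings, line 5, RecursionError.
Call chain: main -> map_offsets([10, 2, 4, 2, 6]) (called at line 37) -> scan_readings(5, 0) (called at line 22) -> scan_readings(5, 5) (called at line 5) ×21.
First divergence: position 12 — the shown line 'recursing at 5 carrying 5' should read 'recursing at 3 carrying 5'.
Intended log window:
  10: combined inputs 5 / 5
  11: recursing at 5 carrying 0
  12: recursing at 3 carrying 5
  13: recursing at 1 carrying 8
Execution walk:
  grade_run([10, 2, 4, 2, 6]) -> 5  [called from map_offsets, line 19]
Log origins:
  1: from main, line 36
  2: from map_offsets, line 18
  3: from grade_run, line 8
  4-8: from grade_run, line 13
  9: from grade_run, line 14
  10: from map_offsets, line 21
  11-32: from scan_readings, line 4
A correct fix: line 5: replace `0` with `2`.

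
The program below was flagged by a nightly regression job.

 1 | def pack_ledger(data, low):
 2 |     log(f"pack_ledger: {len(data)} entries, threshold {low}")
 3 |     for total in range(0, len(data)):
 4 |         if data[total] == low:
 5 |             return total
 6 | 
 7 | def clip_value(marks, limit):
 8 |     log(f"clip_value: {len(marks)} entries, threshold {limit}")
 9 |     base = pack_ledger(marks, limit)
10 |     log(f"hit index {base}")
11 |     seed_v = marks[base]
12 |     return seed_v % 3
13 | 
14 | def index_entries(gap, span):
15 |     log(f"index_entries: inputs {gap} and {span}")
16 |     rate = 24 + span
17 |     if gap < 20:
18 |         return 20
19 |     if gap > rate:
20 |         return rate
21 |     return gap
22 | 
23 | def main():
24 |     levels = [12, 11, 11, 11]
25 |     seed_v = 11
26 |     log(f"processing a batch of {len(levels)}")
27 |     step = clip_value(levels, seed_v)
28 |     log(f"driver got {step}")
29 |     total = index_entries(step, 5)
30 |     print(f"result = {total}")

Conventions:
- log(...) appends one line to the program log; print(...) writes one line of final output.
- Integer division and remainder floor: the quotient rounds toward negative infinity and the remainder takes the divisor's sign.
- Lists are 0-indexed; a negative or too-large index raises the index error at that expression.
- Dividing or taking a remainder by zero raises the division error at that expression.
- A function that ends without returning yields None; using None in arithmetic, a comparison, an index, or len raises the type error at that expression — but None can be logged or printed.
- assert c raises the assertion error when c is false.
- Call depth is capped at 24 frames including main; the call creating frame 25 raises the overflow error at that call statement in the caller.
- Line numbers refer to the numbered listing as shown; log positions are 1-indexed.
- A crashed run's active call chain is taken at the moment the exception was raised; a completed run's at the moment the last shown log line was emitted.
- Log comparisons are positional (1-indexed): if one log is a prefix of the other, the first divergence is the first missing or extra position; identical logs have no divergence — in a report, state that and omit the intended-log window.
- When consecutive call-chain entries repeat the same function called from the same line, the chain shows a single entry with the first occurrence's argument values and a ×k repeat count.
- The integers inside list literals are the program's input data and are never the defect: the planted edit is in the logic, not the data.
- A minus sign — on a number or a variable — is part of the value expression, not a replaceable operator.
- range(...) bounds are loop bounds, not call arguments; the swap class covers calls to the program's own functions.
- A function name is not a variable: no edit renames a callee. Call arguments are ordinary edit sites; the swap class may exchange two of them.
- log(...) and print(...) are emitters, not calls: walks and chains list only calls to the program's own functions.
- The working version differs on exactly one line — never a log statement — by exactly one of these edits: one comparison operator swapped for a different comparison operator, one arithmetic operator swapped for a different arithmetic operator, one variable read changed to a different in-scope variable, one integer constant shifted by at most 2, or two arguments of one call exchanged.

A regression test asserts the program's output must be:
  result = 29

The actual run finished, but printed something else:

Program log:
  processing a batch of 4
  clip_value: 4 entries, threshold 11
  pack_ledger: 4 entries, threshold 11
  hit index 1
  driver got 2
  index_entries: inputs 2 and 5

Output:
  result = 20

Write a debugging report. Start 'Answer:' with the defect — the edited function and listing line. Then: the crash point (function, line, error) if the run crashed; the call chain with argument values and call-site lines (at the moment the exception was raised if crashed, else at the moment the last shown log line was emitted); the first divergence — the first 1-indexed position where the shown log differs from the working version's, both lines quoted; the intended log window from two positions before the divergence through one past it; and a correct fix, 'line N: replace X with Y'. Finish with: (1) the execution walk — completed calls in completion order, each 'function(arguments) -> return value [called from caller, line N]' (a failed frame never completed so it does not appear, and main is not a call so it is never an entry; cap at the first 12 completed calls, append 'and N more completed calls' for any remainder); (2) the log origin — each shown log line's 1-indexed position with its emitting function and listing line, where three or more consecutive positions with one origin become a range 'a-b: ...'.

Answer: the defect is in clip_value at line 12.
The tell: At log position 5 the runs split — shown 'driver got 2', but the working version logs 'driver got 33'.
Call chain: main -> index_entries(2, 5) (called at line 29).
First divergence: position 5 — the shown line 'driver got 2' should read 'driver got 33'.
Intended log window:
  3: pack_ledger: 4 entries, threshold 11
  4: hit index 1
  5: driver got 33
  6: index_entries: inputs 33 and 5
Execution walk:
  pack_ledger([12, 11, 11, 11], 11) -> 1  [called from clip_value, line 9]
  clip_value([12, 11, 11, 11], 11) -> 2  [called from main, line 27]
  index_entries(2, 5) -> 20  [called from main, line 29]
Origin of each log line:
  1: from main, line 26
  2: from clip_value, line 8
  3: from pack_ledger, line 2
  4: from clip_value, line 10
  5: from main, line 28
  6: from index_entries, line 15
A correct fix: line 12: replace `%` with `*`.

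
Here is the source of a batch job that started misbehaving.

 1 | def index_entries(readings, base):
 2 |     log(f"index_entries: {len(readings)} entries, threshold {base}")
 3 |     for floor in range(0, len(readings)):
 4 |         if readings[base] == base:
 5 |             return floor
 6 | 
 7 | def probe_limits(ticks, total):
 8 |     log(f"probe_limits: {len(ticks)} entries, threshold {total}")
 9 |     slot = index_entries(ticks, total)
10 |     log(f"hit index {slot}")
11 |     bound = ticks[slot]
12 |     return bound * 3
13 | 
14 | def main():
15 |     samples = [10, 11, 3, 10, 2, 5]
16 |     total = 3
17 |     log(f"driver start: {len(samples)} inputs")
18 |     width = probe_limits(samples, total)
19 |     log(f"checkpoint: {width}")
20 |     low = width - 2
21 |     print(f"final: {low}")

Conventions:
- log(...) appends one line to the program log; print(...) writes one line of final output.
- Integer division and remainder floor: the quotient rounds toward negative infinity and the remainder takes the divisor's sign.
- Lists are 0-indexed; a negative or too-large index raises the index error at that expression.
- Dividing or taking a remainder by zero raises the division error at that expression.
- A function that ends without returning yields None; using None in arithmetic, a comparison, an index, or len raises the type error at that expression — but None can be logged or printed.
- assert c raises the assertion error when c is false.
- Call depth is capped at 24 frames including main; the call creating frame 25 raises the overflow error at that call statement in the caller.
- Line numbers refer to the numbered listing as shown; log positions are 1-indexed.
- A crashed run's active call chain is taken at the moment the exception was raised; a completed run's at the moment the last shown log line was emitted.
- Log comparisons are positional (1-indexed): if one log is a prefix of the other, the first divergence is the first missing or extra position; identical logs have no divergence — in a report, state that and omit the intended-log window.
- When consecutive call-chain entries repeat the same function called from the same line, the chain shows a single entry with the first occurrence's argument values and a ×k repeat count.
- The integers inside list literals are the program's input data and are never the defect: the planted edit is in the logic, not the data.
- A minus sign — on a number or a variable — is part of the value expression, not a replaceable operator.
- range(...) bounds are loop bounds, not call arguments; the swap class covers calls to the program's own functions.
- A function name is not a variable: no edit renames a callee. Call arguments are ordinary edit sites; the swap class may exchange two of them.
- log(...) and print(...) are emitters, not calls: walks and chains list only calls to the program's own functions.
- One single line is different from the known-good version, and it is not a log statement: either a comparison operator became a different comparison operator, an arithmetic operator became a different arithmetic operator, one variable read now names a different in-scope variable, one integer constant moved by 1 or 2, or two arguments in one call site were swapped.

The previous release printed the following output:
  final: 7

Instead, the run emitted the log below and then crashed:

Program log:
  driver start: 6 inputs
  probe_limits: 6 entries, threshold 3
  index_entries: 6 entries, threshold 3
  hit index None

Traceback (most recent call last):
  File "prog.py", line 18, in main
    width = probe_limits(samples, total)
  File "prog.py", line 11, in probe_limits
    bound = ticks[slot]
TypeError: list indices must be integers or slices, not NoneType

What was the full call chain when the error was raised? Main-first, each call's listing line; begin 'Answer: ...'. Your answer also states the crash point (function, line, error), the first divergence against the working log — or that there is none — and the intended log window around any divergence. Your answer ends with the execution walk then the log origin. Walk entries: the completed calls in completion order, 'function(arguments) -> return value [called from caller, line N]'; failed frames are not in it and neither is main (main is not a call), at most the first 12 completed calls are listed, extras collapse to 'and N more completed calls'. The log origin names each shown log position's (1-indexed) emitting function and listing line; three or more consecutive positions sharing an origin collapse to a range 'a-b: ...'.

Answer: main -> probe_limits (called at line 18).
The tell: The log first diverges at position 4: the faulty run prints 'hit index None' where the working version prints 'hit index 2'.
Crash: probe_limits, line 11, TypeError.
First divergence: at position 4 the run shows 'hit index None' where the working version logs 'hit index 2'.
Intended log window:
  2: probe_limits: 6 entries, threshold 3
  3: index_entries: 6 entries, threshold 3
  4: hit index 2
  5: checkpoint: 9
Execution walk:
  index_entries([10, 11, 3, 10, 2, 5], 3) -> None  [called from probe_limits, line 9]
Log origin:
  1: emitted by main (line 17)
  2: emitted by probe_limits (line 8)
  3: emitted by index_entries (line 2)
  4: emitted by probe_limits (line 10)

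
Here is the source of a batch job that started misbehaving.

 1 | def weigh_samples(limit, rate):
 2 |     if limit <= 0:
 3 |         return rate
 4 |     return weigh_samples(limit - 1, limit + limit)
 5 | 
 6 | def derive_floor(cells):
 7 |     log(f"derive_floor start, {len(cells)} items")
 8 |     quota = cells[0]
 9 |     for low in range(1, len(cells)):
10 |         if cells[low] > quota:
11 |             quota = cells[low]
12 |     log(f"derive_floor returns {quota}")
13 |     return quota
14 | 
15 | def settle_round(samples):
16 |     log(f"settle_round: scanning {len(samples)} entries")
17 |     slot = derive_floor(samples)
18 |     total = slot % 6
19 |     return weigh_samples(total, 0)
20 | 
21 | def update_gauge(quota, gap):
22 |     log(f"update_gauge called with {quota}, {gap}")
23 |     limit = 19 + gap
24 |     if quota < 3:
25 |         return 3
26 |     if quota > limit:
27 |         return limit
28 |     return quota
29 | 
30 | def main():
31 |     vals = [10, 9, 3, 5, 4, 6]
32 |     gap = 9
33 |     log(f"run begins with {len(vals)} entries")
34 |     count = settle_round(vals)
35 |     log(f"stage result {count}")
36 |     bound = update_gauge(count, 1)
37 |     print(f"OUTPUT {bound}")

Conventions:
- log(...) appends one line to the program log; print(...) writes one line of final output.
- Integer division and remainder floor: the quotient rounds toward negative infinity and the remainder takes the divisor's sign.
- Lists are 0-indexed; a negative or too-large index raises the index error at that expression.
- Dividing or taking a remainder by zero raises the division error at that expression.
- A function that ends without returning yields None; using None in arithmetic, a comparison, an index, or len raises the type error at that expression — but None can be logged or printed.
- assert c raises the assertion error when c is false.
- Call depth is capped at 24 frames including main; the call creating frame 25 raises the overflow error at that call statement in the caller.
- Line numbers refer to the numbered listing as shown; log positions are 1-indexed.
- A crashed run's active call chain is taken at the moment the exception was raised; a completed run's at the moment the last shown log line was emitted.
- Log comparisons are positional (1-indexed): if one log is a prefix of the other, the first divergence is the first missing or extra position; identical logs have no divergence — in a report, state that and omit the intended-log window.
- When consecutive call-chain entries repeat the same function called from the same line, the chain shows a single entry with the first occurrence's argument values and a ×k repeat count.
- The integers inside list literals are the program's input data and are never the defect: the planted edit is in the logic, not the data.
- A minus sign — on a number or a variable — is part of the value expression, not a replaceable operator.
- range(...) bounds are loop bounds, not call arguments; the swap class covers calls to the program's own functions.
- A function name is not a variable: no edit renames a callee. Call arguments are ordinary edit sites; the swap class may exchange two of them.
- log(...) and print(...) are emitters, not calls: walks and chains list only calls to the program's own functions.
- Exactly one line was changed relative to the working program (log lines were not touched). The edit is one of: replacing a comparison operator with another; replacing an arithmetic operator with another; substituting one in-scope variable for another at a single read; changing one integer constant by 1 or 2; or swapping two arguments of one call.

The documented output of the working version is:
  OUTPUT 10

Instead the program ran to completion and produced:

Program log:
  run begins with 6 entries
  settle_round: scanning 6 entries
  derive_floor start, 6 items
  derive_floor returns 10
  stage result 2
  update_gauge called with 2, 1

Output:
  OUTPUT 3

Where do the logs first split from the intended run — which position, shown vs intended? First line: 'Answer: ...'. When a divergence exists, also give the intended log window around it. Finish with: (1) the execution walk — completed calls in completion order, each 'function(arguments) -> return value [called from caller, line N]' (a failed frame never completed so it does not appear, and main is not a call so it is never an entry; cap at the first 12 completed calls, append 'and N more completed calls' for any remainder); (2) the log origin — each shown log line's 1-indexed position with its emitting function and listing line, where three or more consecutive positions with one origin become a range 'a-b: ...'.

Answer: position 5 — shown 'stage result 2', intended 'stage result 10'.
Intended log window:
  3: derive_floor start, 6 items
  4: derive_floor returns 10
  5: stage result 10
  6: update_gauge called with 10, 1
Execution walk:
  derive_floor([10, 9, 3, 5, 4, 6]) -> 10  [called from settle_round, line 17]
  weigh_samples(0, 2) -> 2  [called from weigh_samples, line 4]
  weigh_samples(1, 4) -> 2  [called from weigh_samples, line 4]
  weigh_samples(2, 6) -> 2  [called from weigh_samples, line 4]
  weigh_samples(3, 8) -> 2  [called from weigh_samples, line 4]
  weigh_samples(4, 0) -> 2  [called from settle_round, line 19]
  settle_round([10, 9, 3, 5, 4, 6]) -> 2  [called from main, line 34]
  update_gauge(2, 1) -> 3  [called from main, line 36]
Origin of each log line:
  1 — main, line 33
  2 — settle_round, line 16
  3 — derive_floor, line 7
  4 — derive_floor, line 12
  5 — main, line 35
  6 — update_gauge, line 22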